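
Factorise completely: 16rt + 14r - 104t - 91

(2r - 13)(8t + 7)

Group as (16rt + 14r) + (-104t - 91) = 2r(8t + 7) - 13(8t + 7).
Both groups share the factor (8t + 7).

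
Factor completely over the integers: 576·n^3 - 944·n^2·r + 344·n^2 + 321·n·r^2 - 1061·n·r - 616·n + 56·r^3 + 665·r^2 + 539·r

Group: 9·n·(64·n^2 - 48·n·r + 88·n - 7·r^2 - 77·r) + (-8·r - 7)·(64·n^2 - 48·n·r + 88·n - 7·r^2 - 77·r); both groups contain (64·n^2 - 48·n·r + 88·n - 7·r^2 - 77·r), so (9·n - 8·r - 7) is a factor with cofactor 64·n^2 - 48·n·r + 88·n - 7·r^2 - 77·r.
The cofactor groups again: 64·n^2 - 48·n·r + 88·n - 7·r^2 - 77·r = 8·n·(8·n + r + 11) - 7·r·(8·n + r + 11); both groups contain (8·n + r + 11), giving (8·n - 7·r)·(8·n + r + 11).

(8·n + r + 11)·(8·n - 7·r)·(9·n - 8·r - 7)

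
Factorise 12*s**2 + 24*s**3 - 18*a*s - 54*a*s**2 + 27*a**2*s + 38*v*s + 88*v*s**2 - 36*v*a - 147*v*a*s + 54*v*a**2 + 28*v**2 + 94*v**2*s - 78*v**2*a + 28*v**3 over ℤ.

(2*v - 3*a + 4*s + 2)*(7*v - 9*a + 6*s)*(2*v + s)

Group: 2*v*(14*v**2 - 39*v*a + 40*v*s + 14*v + 27*a**2 - 54*a*s - 18*a + 24*s**2 + 12*s) + s*(14*v**2 - 39*v*a + 40*v*s + 14*v + 27*a**2 - 54*a*s - 18*a + 24*s**2 + 12*s); both groups contain (14*v**2 - 39*v*a + 40*v*s + 14*v + 27*a**2 - 54*a*s - 18*a + 24*s**2 + 12*s), so (2*v + s) is a factor with cofactor 14*v**2 - 39*v*a + 40*v*s + 14*v + 27*a**2 - 54*a*s - 18*a + 24*s**2 + 12*s.
The cofactor groups again: 14*v**2 - 39*v*a + 40*v*s + 14*v + 27*a**2 - 54*a*s - 18*a + 24*s**2 + 12*s = 2*v*(7*v - 9*a + 6*s) + (-3*a + 4*s + 2)*(7*v - 9*a + 6*s); both groups contain (7*v - 9*a + 6*s), giving (2*v - 3*a + 4*s + 2)*(7*v - 9*a + 6*s).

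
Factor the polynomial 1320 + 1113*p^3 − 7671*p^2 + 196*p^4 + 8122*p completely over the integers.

(4*p − 11)*(7*p + 1)*(7*p − 12)*(p + 10)

Trying the rational-root candidates, p = −10 is a root, so (p + 10) divides it; the quotient is 196*p^3 − 847*p^2 + 799*p + 132.
Continuing, p = 12/7 is a root, so (7*p − 12) is a factor; dividing leaves 28*p^2 − 73*p − 11.
The remaining quadratic factors as (7*p + 1)(4*p − 11).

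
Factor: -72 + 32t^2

8(2t + 3)(2t - 3)

Pull out the common factor 8; 4t^2 - 9 is a difference of squares.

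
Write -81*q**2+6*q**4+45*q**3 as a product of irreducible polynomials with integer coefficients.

3*q**2*(2*q-3)*(q+9)

Pull out the common factor 3*q**2, then factor the remaining trinomial.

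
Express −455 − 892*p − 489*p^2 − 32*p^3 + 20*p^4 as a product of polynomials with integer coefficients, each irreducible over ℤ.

(2*p + 5)*(2*p − 13)*(5*p + 7)*(p + 1)

By the rational root theorem, p = 13/2 is a root, giving the factor (2*p − 13) and quotient 10*p^3 + 49*p^2 + 74*p + 35.
Continuing, p = −7/5 is a root, giving the factor (5*p + 7) and quotient 2*p^2 + 7*p + 5.
The remaining quadratic factors as (2*p + 5)(p + 1).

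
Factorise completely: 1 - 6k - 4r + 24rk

Group as (24rk - 4r) + (-6k + 1) = 4r(6k - 1) - (6k - 1).
Both groups share the factor (6k - 1).

(4r - 1)(6k - 1)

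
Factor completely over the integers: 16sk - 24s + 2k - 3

(2k - 3)(8s + 1)

Group as (16sk - 24s) + (2k - 3) = 8s(2k - 3) + (2k - 3).
Both groups share the factor (2k - 3).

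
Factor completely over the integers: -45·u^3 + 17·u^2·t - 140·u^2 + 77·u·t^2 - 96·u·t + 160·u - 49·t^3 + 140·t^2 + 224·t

Group: 9·u·(-5·u^2 - 2·u·t - 20·u + 7·t^2 - 28·t) + (-7·t - 8)·(-5·u^2 - 2·u·t - 20·u + 7·t^2 - 28·t); both groups contain (-5·u^2 - 2·u·t - 20·u + 7·t^2 - 28·t), so (9·u - 7·t - 8) is a factor with cofactor -5·u^2 - 2·u·t - 20·u + 7·t^2 - 28·t.
The cofactor groups again: -5·u^2 - 2·u·t - 20·u + 7·t^2 - 28·t = -5·u·(u - t + 4) - 7·t·(u - t + 4); both groups contain (u - t + 4), giving -(5·u + 7·t)·(u - t + 4).

-(9·u - 7·t - 8)·(u - t + 4)·(5·u + 7·t)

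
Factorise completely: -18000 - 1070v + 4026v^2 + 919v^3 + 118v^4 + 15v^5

Testing divisors of the constant over divisors of the leading coefficient, v = -5 is a root, so (v + 5) is a factor; dividing leaves 15v^4 + 43v^3 + 704v^2 + 506v - 3600.
Next, v = -8/3 is a root, giving the factor (3v + 8) and quotient 5v^3 + v^2 + 232v - 450.
Then v = 9/5 is a root, giving the factor (5v - 9) and quotient v^2 + 2v + 50.
The quadratic v^2 + 2v + 50 has discriminant -196 < 0 and is irreducible over ℤ.

(3v + 8)(5v - 9)(v + 5)(v^2 + 2v + 50)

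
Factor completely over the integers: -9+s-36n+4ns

(4n+1)(s-9)

Group as (4ns-36n) + (s-9) = 4n(s-9) + (s-9).
Both groups share the factor (s-9).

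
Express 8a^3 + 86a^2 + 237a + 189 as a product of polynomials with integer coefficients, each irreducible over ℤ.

(2a + 3)(4a + 9)(a + 7)

By the rational root theorem, a = -7 is a root, so (a + 7) divides it; the quotient is 8a^2 + 30a + 27.
The remaining quadratic factors as (4a + 9)(2a + 3).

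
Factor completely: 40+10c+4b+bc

Group as (bc+4b) + (10c+40) = b(c+4) + 10(c+4).
Both groups share the factor (c+4).

(b+10)(c+4)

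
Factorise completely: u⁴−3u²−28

(u²+4)(u²−7)

Substitute w = u² to get a quadratic in w, then factor.
u²−7 is irreducible over ℤ (7 is not a perfect square).
u²+4 is irreducible over ℤ (sum of squares).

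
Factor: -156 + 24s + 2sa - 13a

Group as (2sa + 24s) + (-13a - 156) = 2s(a + 12) - 13(a + 12).
Both groups share the factor (a + 12).

(2s - 13)(a + 12)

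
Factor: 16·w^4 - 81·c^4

Write as (4·w^2)² − (9·c^2)², then factor 4·w^2 - 9·c^2 once more.

(2·w - 3·c)·(2·w + 3·c)·(4·w^2 + 9·c^2)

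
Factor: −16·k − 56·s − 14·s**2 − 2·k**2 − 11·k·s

−(2·k + 7·s)·(k + 2·s + 8)

Group: −2·k·(k + 2·s + 8) − 7·s·(k + 2·s + 8); both groups contain (k + 2·s + 8).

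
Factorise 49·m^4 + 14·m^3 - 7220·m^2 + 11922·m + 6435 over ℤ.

Among the possible rational roots, m = 11 is a root, so (m - 11) is a factor; dividing leaves 49·m^3 + 553·m^2 - 1137·m - 585.
Continuing, m = -3/7 is a root, so (7·m + 3) is a factor; dividing leaves 7·m^2 + 76·m - 195.
The remaining quadratic factors as (7·m - 15)(m + 13).

(7·m + 3)·(7·m - 15)·(m + 13)·(m - 11)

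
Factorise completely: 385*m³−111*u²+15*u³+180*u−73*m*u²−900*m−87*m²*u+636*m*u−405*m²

Group: 5*m*(77*m²−2*m*u−81*m−15*u²+111*u−180) − u*(77*m²−2*m*u−81*m−15*u²+111*u−180); both groups contain (77*m²−2*m*u−81*m−15*u²+111*u−180), so (5*m−u) is a factor with cofactor 77*m²−2*m*u−81*m−15*u²+111*u−180.
The cofactor groups again: 77*m²−2*m*u−81*m−15*u²+111*u−180 = 7*m*(11*m−5*u+12) + (3*u−15)*(11*m−5*u+12); both groups contain (11*m−5*u+12), giving (7*m+3*u−15)*(11*m−5*u+12).

(11*m−5*u+12)*(5*m−u)*(7*m+3*u−15)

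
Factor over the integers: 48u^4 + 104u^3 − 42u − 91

(6u + 13)(8u^3 − 7)

Group as (48u^4 − 42u) + (104u^3 − 91) = 6u(8u^3 − 7) + 13(8u^3 − 7).
Both groups share the factor (8u^3 − 7).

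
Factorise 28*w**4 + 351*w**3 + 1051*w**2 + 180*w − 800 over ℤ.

Testing divisors of the constant over divisors of the leading coefficient, w = −8 is a root, so (w + 8) is a factor; dividing leaves 28*w**3 + 127*w**2 + 35*w − 100.
Next, w = 5/7 is a root, so (7*w − 5) is a factor; dividing leaves 4*w**2 + 21*w + 20.
The remaining quadratic factors as (w + 4)(4*w + 5).

(4*w + 5)*(7*w − 5)*(w + 4)*(w + 8)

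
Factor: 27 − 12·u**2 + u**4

Substitute w = u**2 to get a quadratic in w, then factor.
u**2 − 3 is irreducible over ℤ (3 is not a perfect square).
u**2 − 9 is a difference of squares.

(u + 3)·(u − 3)·(u**2 − 3)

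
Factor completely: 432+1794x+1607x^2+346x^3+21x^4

Trying the rational-root candidates, x = -9 is a root, so (x+9) divides it; the quotient is 21x^3+157x^2+194x+48.
Next, x = -6 is a root, so (x+6) divides it; the quotient is 21x^2+31x+8.
The remaining quadratic factors as (7x+8)(3x+1).

(3x+1)(7x+8)(x+6)(x+9)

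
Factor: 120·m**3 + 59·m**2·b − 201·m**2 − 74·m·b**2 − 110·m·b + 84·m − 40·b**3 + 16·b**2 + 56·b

(5·m − 4·b − 4)·(3·m + 2·b)·(8·m + 5·b − 7)

Group: 5·m·(24·m**2 + 31·m·b − 21·m + 10·b**2 − 14·b) + (−4·b − 4)·(24·m**2 + 31·m·b − 21·m + 10·b**2 − 14·b); both groups contain (24·m**2 + 31·m·b − 21·m + 10·b**2 − 14·b), so (5·m − 4·b − 4) is a factor with cofactor 24·m**2 + 31·m·b − 21·m + 10·b**2 − 14·b.
The cofactor groups again: 24·m**2 + 31·m·b − 21·m + 10·b**2 − 14·b = 3·m·(8·m + 5·b − 7) + 2·b·(8·m + 5·b − 7); both groups contain (8·m + 5·b − 7), giving (3·m + 2·b)·(8·m + 5·b − 7).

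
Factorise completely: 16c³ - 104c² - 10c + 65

(2c - 13)(8c² - 5)

Group as (16c³ - 10c) + (-104c² + 65) = 2c(8c² - 5) - 13(8c² - 5).
Both groups share the factor (8c² - 5).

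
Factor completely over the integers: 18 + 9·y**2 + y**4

Substitute u = y**2 to get a quadratic in u, then factor.
y**2 + 6 is irreducible over ℤ (always positive, so no real roots).
y**2 + 3 is irreducible over ℤ (always positive, so no real roots).

(y**2 + 3)·(y**2 + 6)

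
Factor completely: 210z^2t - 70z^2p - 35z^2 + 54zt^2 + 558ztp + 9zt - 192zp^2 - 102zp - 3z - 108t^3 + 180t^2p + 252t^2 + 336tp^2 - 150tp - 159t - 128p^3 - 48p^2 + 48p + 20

(6t - 2p - 1)(7z + 6t + 8p - 5)(5z - 3t + 8p + 4)

Group: 7z(30zt - 10zp - 5z - 18t^2 + 54tp + 27t - 16p^2 - 16p - 4) + (6t + 8p - 5)(30zt - 10zp - 5z - 18t^2 + 54tp + 27t - 16p^2 - 16p - 4); both groups contain (30zt - 10zp - 5z - 18t^2 + 54tp + 27t - 16p^2 - 16p - 4), so (7z + 6t + 8p - 5) is a factor with cofactor 30zt - 10zp - 5z - 18t^2 + 54tp + 27t - 16p^2 - 16p - 4.
The cofactor groups again: 30zt - 10zp - 5z - 18t^2 + 54tp + 27t - 16p^2 - 16p - 4 = 6t(5z - 3t + 8p + 4) + (-2p - 1)(5z - 3t + 8p + 4); both groups contain (5z - 3t + 8p + 4), giving (6t - 2p - 1)(5z - 3t + 8p + 4).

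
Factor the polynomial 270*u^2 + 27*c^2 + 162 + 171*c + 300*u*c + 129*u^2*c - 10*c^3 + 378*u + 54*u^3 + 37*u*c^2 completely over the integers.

(6*u - c + 6)*(u + 2*c + 3)*(9*u + 5*c + 9)

Group: 6*u*(9*u^2 + 23*u*c + 36*u + 10*c^2 + 33*c + 27) + (-c + 6)*(9*u^2 + 23*u*c + 36*u + 10*c^2 + 33*c + 27); both groups contain (9*u^2 + 23*u*c + 36*u + 10*c^2 + 33*c + 27), so (6*u - c + 6) is a factor with cofactor 9*u^2 + 23*u*c + 36*u + 10*c^2 + 33*c + 27.
The cofactor groups again: 9*u^2 + 23*u*c + 36*u + 10*c^2 + 33*c + 27 = 9*u*(u + 2*c + 3) + (5*c + 9)*(u + 2*c + 3); both groups contain (u + 2*c + 3), giving (9*u + 5*c + 9)*(u + 2*c + 3).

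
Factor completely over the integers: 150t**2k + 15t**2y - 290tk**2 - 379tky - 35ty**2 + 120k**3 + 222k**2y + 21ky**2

(5t - 3k)(3t - 4k - 7y)(10k + y)

Group: 10k(15t**2 - 29tk - 35ty + 12k**2 + 21ky) + y(15t**2 - 29tk - 35ty + 12k**2 + 21ky); both groups contain (15t**2 - 29tk - 35ty + 12k**2 + 21ky), so (10k + y) is a factor with cofactor 15t**2 - 29tk - 35ty + 12k**2 + 21ky.
The cofactor groups again: 15t**2 - 29tk - 35ty + 12k**2 + 21ky = 5t(3t - 4k - 7y) - 3k(3t - 4k - 7y); both groups contain (3t - 4k - 7y), giving (5t - 3k)(3t - 4k - 7y).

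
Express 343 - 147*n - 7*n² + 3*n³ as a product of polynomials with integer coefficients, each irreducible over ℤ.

(3*n - 7)*(n + 7)*(n - 7)

Among the possible rational roots, n = 7 is a root, giving the factor (n - 7) and quotient 3*n² + 14*n - 49.
The remaining quadratic factors as (3*n - 7)(n + 7).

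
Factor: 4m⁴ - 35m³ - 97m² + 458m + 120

Trying the rational-root candidates, m = 3 is a root, so (m - 3) is a factor; dividing leaves 4m³ - 23m² - 166m - 40.
Then m = -4 is a root, so (m + 4) divides it; the quotient is 4m² - 39m - 10.
The remaining quadratic factors as (m - 10)(4m + 1).

(4m + 1)(m + 4)(m - 10)(m - 3)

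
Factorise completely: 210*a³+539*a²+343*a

Pull out the common factor 7*a, then factor the remaining trinomial.

7*a*(5*a+7)*(6*a+7)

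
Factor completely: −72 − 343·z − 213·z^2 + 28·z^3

(4·z + 1)·(7·z + 8)·(z − 9)

Among the possible rational roots, z = 9 is a root, giving the factor (z − 9) and quotient 28·z^2 + 39·z + 8.
The remaining quadratic factors as (4·z + 1)(7·z + 8).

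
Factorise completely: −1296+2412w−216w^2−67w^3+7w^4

Testing divisors of the constant over divisors of the leading coefficient, w = −6 is a root, giving the factor (w+6) and quotient 7w^3−109w^2+438w−216.
Continuing, w = 9 is a root, giving the factor (w−9) and quotient 7w^2−46w+24.
The remaining quadratic factors as (w−6)(7w−4).

(7w−4)(w+6)(w−6)(w−9)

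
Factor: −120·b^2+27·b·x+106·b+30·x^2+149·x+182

Group: −15·b·(8·b−5·x−14) + (−6·x−13)·(8·b−5·x−14); both groups contain (8·b−5·x−14).

−(15·b+6·x+13)·(8·b−5·x−14)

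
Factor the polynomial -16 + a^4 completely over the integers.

Difference of squares twice: with A = a and B = 2, A⁴ − B⁴ = (A² − B²)(A² + B²), and A² − B² factors again.

(a + 2)(a - 2)(a^2 + 4)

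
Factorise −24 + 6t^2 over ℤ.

6(t + 2)(t − 2)

Every term has a factor of 6. Then t^2 − 4 = (t)² − (2)².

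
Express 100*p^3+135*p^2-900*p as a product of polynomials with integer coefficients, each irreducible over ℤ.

5*p*(4*p+15)*(5*p-12)

Pull out the common factor 5*p, then factor the remaining trinomial.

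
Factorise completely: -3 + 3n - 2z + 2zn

(2z + 3)(n - 1)

Group as (2zn - 2z) + (3n - 3) = 2z(n - 1) + 3(n - 1).
Both groups share the factor (n - 1).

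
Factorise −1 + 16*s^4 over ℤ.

(2*s + 1)*(2*s − 1)*(4*s^2 + 1)

Difference of squares twice: with A = 2*s and B = 1, A⁴ − B⁴ = (A² − B²)(A² + B²), and A² − B² factors again.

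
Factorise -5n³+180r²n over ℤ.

Every term has a factor of 5n. Then 36r²-n² = (6r)² − (n)².

5n(6r-n)(6r+n)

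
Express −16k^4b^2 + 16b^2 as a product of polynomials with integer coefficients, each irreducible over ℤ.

Factor out 16b^2 first: what remains is −k^4 + 1.
Recognize a difference of squares with the parts 1 and k^2.
−k^2 + 1 is again a difference of squares: (−k + 1)(k + 1).

−16b^2(k + 1)(k − 1)(k^2 + 1)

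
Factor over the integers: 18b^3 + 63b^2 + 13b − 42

By the rational root theorem, b = −7/6 is a root, so (6b + 7) divides it; the quotient is 3b^2 + 7b − 6.
The remaining quadratic factors as (3b − 2)(b + 3).

(3b − 2)(6b + 7)(b + 3)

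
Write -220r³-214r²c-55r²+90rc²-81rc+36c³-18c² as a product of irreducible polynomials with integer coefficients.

-(4r-2c+1)(11r+3c)(5r+6c)

Group: 5r(-44r²+10rc-11r+6c²-3c) + 6c(-44r²+10rc-11r+6c²-3c); both groups contain (-44r²+10rc-11r+6c²-3c), so (5r+6c) is a factor with cofactor -44r²+10rc-11r+6c²-3c.
The cofactor groups again: -44r²+10rc-11r+6c²-3c = -4r(11r+3c) + (2c-1)(11r+3c); both groups contain (11r+3c), giving -(4r-2c+1)(11r+3c).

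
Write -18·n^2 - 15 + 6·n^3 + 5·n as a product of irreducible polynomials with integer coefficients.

Group as (6·n^3 + 5·n) + (-18·n^2 - 15) = n·(6·n^2 + 5) - 3·(6·n^2 + 5).
Both groups share the factor (6·n^2 + 5).

(n - 3)·(6·n^2 + 5)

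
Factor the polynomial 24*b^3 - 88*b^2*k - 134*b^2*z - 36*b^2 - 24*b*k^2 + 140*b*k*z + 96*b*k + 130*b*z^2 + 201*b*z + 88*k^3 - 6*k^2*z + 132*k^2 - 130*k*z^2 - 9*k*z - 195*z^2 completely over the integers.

(2*b - 2*k - 3)*(3*b - 11*k - 13*z)*(4*b + 4*k - 5*z)

Group: 2*b*(12*b^2 - 32*b*k - 67*b*z - 44*k^2 + 3*k*z + 65*z^2) + (-2*k - 3)*(12*b^2 - 32*b*k - 67*b*z - 44*k^2 + 3*k*z + 65*z^2); both groups contain (12*b^2 - 32*b*k - 67*b*z - 44*k^2 + 3*k*z + 65*z^2), so (2*b - 2*k - 3) is a factor with cofactor 12*b^2 - 32*b*k - 67*b*z - 44*k^2 + 3*k*z + 65*z^2.
The cofactor groups again: 12*b^2 - 32*b*k - 67*b*z - 44*k^2 + 3*k*z + 65*z^2 = 3*b*(4*b + 4*k - 5*z) + (-11*k - 13*z)*(4*b + 4*k - 5*z); both groups contain (4*b + 4*k - 5*z), giving (3*b - 11*k - 13*z)*(4*b + 4*k - 5*z).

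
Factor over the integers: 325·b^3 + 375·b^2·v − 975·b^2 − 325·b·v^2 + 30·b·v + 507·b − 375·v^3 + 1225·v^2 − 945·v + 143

(13·b + 15·v − 13)·(5·b + 5·v − 11)·(5·b − 5·v + 1)

Group: 5·b·(65·b^2 + 10·b·v − 52·b − 75·v^2 + 80·v − 13) + (5·v − 11)·(65·b^2 + 10·b·v − 52·b − 75·v^2 + 80·v − 13); both groups contain (65·b^2 + 10·b·v − 52·b − 75·v^2 + 80·v − 13), so (5·b + 5·v − 11) is a factor with cofactor 65·b^2 + 10·b·v − 52·b − 75·v^2 + 80·v − 13.
The cofactor groups again: 65·b^2 + 10·b·v − 52·b − 75·v^2 + 80·v − 13 = 5·b·(13·b + 15·v − 13) + (−5·v + 1)·(13·b + 15·v − 13); both groups contain (13·b + 15·v − 13), giving (5·b − 5·v + 1)·(13·b + 15·v − 13).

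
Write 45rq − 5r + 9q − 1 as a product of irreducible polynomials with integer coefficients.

(5r + 1)(9q − 1)

Group as (45rq − 5r) + (9q − 1) = 5r(9q − 1) + (9q − 1).
Both groups share the factor (9q − 1).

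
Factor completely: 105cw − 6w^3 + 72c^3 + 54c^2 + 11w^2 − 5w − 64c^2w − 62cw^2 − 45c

(2c + w − 1)(4c − 6w + 5)(9c + w)

Group: 9c(8c^2 − 8cw + 6c − 6w^2 + 11w − 5) + w(8c^2 − 8cw + 6c − 6w^2 + 11w − 5); both groups contain (8c^2 − 8cw + 6c − 6w^2 + 11w − 5), so (9c + w) is a factor with cofactor 8c^2 − 8cw + 6c − 6w^2 + 11w − 5.
The cofactor groups again: 8c^2 − 8cw + 6c − 6w^2 + 11w − 5 = 4c(2c + w − 1) + (−6w + 5)(2c + w − 1); both groups contain (2c + w − 1), giving (4c − 6w + 5)(2c + w − 1).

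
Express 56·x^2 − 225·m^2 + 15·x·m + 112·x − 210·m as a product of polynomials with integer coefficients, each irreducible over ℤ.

(8·x − 15·m)·(7·x + 15·m + 14)

Group: 7·x·(8·x − 15·m) + (15·m + 14)·(8·x − 15·m); both groups contain (8·x − 15·m).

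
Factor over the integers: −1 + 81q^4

(3q + 1)(3q − 1)(9q^2 + 1)

Write as (9q^2)² − (1)², then factor 9q^2 − 1 once more.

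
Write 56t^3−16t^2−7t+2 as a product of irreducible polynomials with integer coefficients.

Group as (56t^3−7t) + (−16t^2+2) = 7t(8t^2−1) − 2(8t^2−1).
Both groups share the factor (8t^2−1).

(7t−2)(8t^2−1)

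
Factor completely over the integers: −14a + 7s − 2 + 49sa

Group as (49sa + 7s) + (−14a − 2) = 7s(7a + 1) − 2(7a + 1).
Both groups share the factor (7a + 1).

(7a + 1)(7s − 2)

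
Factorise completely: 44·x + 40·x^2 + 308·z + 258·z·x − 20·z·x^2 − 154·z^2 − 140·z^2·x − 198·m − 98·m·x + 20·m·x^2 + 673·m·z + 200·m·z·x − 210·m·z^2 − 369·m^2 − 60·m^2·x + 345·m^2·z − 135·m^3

−(15·m + 10·x + 11)·(9·m − 14·z − 2·x)·(m − z + 2)

Group: 15·m·(−9·m^2 + 23·m·z + 2·m·x − 18·m − 14·z^2 − 2·z·x + 28·z + 4·x) + (10·x + 11)·(−9·m^2 + 23·m·z + 2·m·x − 18·m − 14·z^2 − 2·z·x + 28·z + 4·x); both groups contain (−9·m^2 + 23·m·z + 2·m·x − 18·m − 14·z^2 − 2·z·x + 28·z + 4·x), so (15·m + 10·x + 11) is a factor with cofactor −9·m^2 + 23·m·z + 2·m·x − 18·m − 14·z^2 − 2·z·x + 28·z + 4·x.
The cofactor groups again: −9·m^2 + 23·m·z + 2·m·x − 18·m − 14·z^2 − 2·z·x + 28·z + 4·x = −m·(9·m − 14·z − 2·x) + (z − 2)·(9·m − 14·z − 2·x); both groups contain (9·m − 14·z − 2·x), giving −(m − z + 2)·(9·m − 14·z − 2·x).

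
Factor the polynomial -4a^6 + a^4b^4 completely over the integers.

-a^4(2a + b^2)(2a - b^2)

Pull out the common factor a^4, leaving -4a^2 + b^4.
Recognize a difference of squares with the parts b^2 and 2a.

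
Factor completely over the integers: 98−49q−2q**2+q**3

By the rational root theorem, q = 2 is a root, so (q−2) is a factor; dividing leaves q**2−49.
The remaining quadratic factors as (q+7)(q−7).

(q+7)(q−2)(q−7)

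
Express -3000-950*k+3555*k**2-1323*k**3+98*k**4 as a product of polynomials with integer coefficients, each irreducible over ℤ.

(2*k-5)*(7*k+5)*(7*k-12)*(k-10)

Testing divisors of the constant over divisors of the leading coefficient, k = -5/7 is a root, giving the factor (7*k+5) and quotient 14*k**3-199*k**2+650*k-600.
Next, k = 10 is a root, so (k-10) divides it; the quotient is 14*k**2-59*k+60.
The remaining quadratic factors as (7*k-12)(2*k-5).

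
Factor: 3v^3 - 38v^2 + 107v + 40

(3v + 1)(v - 5)(v - 8)

Testing divisors of the constant over divisors of the leading coefficient, v = 8 is a root, giving the factor (v - 8) and quotient 3v^2 - 14v - 5.
The remaining quadratic factors as (v - 5)(3v + 1).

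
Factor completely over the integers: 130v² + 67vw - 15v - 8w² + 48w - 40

Group: 13v(10v - w + 5) + (8w - 8)(10v - w + 5); both groups contain (10v - w + 5).

(10v - w + 5)(13v + 8w - 8)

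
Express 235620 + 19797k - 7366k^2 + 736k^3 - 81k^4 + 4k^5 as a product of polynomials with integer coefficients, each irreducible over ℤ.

(4k + 15)(k - 11)(k - 12)(k^2 - k + 119)

By the rational root theorem, k = -15/4 is a root, giving the factor (4k + 15) and quotient k^4 - 24k^3 + 274k^2 - 2869k + 15708.
Continuing, k = 12 is a root, so (k - 12) divides it; the quotient is k^3 - 12k^2 + 130k - 1309.
Continuing, k = 11 is a root, giving the factor (k - 11) and quotient k^2 - k + 119.
The quadratic k^2 - k + 119 has discriminant -475 < 0 and is irreducible over ℤ.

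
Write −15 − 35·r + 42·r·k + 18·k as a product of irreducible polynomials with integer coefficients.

(6·k − 5)·(7·r + 3)

Group as (42·r·k − 35·r) + (18·k − 15) = 7·r·(6·k − 5) + 3·(6·k − 5).
Both groups share the factor (6·k − 5).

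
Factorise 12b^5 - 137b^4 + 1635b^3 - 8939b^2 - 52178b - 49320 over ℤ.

Trying the rational-root candidates, b = -4/3 is a root, giving the factor (3b + 4) and quotient 4b^4 - 51b^3 + 613b^2 - 3797b - 12330.
Then b = -9/4 is a root, giving the factor (4b + 9) and quotient b^3 - 15b^2 + 187b - 1370.
Continuing, b = 10 is a root, so (b - 10) divides it; the quotient is b^2 - 5b + 137.
The quadratic b^2 - 5b + 137 has discriminant -523 < 0 and is irreducible over ℤ.

(3b + 4)(4b + 9)(b - 10)(b^2 - 5b + 137)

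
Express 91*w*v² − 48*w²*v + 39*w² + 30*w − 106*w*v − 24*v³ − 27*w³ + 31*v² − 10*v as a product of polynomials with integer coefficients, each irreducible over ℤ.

−(9*w − 8*v + 5)*(3*w − v)*(w + 3*v − 2)

Group: 9*w*(−3*w² − 8*w*v + 6*w + 3*v² − 2*v) + (−8*v + 5)*(−3*w² − 8*w*v + 6*w + 3*v² − 2*v); both groups contain (−3*w² − 8*w*v + 6*w + 3*v² − 2*v), so (9*w − 8*v + 5) is a factor with cofactor −3*w² − 8*w*v + 6*w + 3*v² − 2*v.
The cofactor groups again: −3*w² − 8*w*v + 6*w + 3*v² − 2*v = −w*(3*w − v) + (−3*v + 2)*(3*w − v); both groups contain (3*w − v), giving −(w + 3*v − 2)*(3*w − v).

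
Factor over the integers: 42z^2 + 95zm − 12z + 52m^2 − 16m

Group: 3z(14z + 13m − 4) + 4m(14z + 13m − 4); both groups contain (14z + 13m − 4).

(14z + 13m − 4)(3z + 4m)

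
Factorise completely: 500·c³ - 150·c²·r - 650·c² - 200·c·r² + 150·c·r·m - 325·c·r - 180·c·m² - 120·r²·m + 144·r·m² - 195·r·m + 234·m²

(10·c + 5·r - 6·m)·(10·c - 8·r - 13)·(5·c + 3·m)

Group: 10·c·(50·c² - 40·c·r + 30·c·m - 65·c - 24·r·m - 39·m) + (5·r - 6·m)·(50·c² - 40·c·r + 30·c·m - 65·c - 24·r·m - 39·m); both groups contain (50·c² - 40·c·r + 30·c·m - 65·c - 24·r·m - 39·m), so (10·c + 5·r - 6·m) is a factor with cofactor 50·c² - 40·c·r + 30·c·m - 65·c - 24·r·m - 39·m.
The cofactor groups again: 50·c² - 40·c·r + 30·c·m - 65·c - 24·r·m - 39·m = 5·c·(10·c - 8·r - 13) + 3·m·(10·c - 8·r - 13); both groups contain (10·c - 8·r - 13), giving (5·c + 3·m)·(10·c - 8·r - 13).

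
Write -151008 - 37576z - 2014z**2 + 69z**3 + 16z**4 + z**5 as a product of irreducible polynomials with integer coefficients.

(z + 11)(z + 6)(z - 13)(z**2 + 12z + 176)

Trying the rational-root candidates, z = 13 is a root, so (z - 13) is a factor; dividing leaves z**4 + 29z**3 + 446z**2 + 3784z + 11616.
Then z = -11 is a root, giving the factor (z + 11) and quotient z**3 + 18z**2 + 248z + 1056.
Next, z = -6 is a root, so (z + 6) divides it; the quotient is z**2 + 12z + 176.
The quadratic z**2 + 12z + 176 has discriminant -560 < 0 and is irreducible over ℤ.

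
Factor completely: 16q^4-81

Difference of squares twice: with A = 2q and B = 3, A⁴ − B⁴ = (A² − B²)(A² + B²), and A² − B² factors again.

(2q+3)(2q-3)(4q^2+9)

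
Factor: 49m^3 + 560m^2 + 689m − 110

By the rational root theorem, m = −11/7 is a root, so (7m + 11) is a factor; dividing leaves 7m^2 + 69m − 10.
The remaining quadratic factors as (7m − 1)(m + 10).

(7m + 11)(7m − 1)(m + 10)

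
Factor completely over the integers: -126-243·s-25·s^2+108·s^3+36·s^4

(2·s+3)·(2·s-3)·(3·s+2)·(3·s+7)

By the rational root theorem, s = -2/3 is a root, giving the factor (3·s+2) and quotient 12·s^3+28·s^2-27·s-63.
Then s = -3/2 is a root, giving the factor (2·s+3) and quotient 6·s^2+5·s-21.
The remaining quadratic factors as (2·s-3)(3·s+7).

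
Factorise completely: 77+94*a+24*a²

Need a pair with product 24·77 = 1848 and sum 94: that's 66 and 28.
Split the middle term: 24*a²+66*a + 28*a+77 = 6*a*(4*a+11) + 7*(4*a+11).

(4*a+11)*(6*a+7)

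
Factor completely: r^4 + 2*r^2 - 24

(r + 2)*(r - 2)*(r^2 + 6)

Substitute u = r^2 to get a quadratic in u, then factor.
r^2 + 6 is irreducible over ℤ (always positive, so no real roots).
r^2 - 4 is a difference of squares.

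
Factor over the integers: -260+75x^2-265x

5(3x-13)(5x+4)

Pull out the common factor 5, then factor the remaining trinomial.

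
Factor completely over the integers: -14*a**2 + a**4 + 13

Substitute u = a**2 to get a quadratic in u, then factor.
a**2 - 1 is a difference of squares.
a**2 - 13 is irreducible over ℤ (13 is not a perfect square).

(a + 1)*(a - 1)*(a**2 - 13)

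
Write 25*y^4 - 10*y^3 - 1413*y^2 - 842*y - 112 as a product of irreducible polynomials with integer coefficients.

Among the possible rational roots, y = -1/5 is a root, so (5*y + 1) is a factor; dividing leaves 5*y^3 - 3*y^2 - 282*y - 112.
Continuing, y = -2/5 is a root, giving the factor (5*y + 2) and quotient y^2 - y - 56.
The remaining quadratic factors as (y - 8)(y + 7).

(5*y + 1)*(5*y + 2)*(y + 7)*(y - 8)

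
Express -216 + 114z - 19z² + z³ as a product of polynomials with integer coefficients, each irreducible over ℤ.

(z - 4)(z - 6)(z - 9)

Trying the rational-root candidates, z = 9 is a root, so (z - 9) divides it; the quotient is z² - 10z + 24.
The remaining quadratic factors as (z - 4)(z - 6).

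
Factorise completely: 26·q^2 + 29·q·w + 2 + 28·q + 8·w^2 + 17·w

(13·q + 8·w + 1)·(2·q + w + 2)

Group: 2·q·(13·q + 8·w + 1) + (w + 2)·(13·q + 8·w + 1); both groups contain (13·q + 8·w + 1).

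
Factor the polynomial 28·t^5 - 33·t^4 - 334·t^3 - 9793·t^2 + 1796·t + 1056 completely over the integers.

Testing divisors of the constant over divisors of the leading coefficient, t = 3/7 is a root, so (7·t - 3) is a factor; dividing leaves 4·t^4 - 3·t^3 - 49·t^2 - 1420·t - 352.
Next, t = -1/4 is a root, giving the factor (4·t + 1) and quotient t^3 - t^2 - 12·t - 352.
Continuing, t = 8 is a root, so (t - 8) divides it; the quotient is t^2 + 7·t + 44.
The quadratic t^2 + 7·t + 44 has discriminant -127 < 0 and is irreducible over ℤ.

(4·t + 1)·(7·t - 3)·(t - 8)·(t^2 + 7·t + 44)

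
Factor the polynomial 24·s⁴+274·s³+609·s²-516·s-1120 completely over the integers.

(2·s+7)·(3·s-4)·(4·s+5)·(s+8)

Trying the rational-root candidates, s = 4/3 is a root, so (3·s-4) is a factor; dividing leaves 8·s³+102·s²+339·s+280.
Then s = -8 is a root, so (s+8) is a factor; dividing leaves 8·s²+38·s+35.
The remaining quadratic factors as (2·s+7)(4·s+5).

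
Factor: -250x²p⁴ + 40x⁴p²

Factor out 10x²p², leaving 4x² - 25p², which is a difference of two squares.

10p²x²(2x - 5p)(2x + 5p)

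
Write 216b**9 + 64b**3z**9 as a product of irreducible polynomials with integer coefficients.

8b**3(3b**2 + 2z**3)(9b**4 - 6b**2z**3 + 4z**6)

Factor out 8b**3 first: what remains is 27b**6 + 8z**9.
Recognize a sum of cubes with the parts 2z**3 and 3b**2.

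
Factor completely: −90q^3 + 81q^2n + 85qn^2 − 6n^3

−(2q − 3n)(15q − n)(3q + 2n)

Group: 3q(−30q^2 + 47qn − 3n^2) + 2n(−30q^2 + 47qn − 3n^2); both groups contain (−30q^2 + 47qn − 3n^2), so (3q + 2n) is a factor with cofactor −30q^2 + 47qn − 3n^2.
The cofactor groups again: −30q^2 + 47qn − 3n^2 = −15q(2q − 3n) + n(2q − 3n); both groups contain (2q − 3n), giving −(15q − n)(2q − 3n).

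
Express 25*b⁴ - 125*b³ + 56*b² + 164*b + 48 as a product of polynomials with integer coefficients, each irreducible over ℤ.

Testing divisors of the constant over divisors of the leading coefficient, b = -3/5 is a root, so (5*b + 3) is a factor; dividing leaves 5*b³ - 28*b² + 28*b + 16.
Continuing, b = 4 is a root, so (b - 4) divides it; the quotient is 5*b² - 8*b - 4.
The remaining quadratic factors as (5*b + 2)(b - 2).

(5*b + 2)*(5*b + 3)*(b - 2)*(b - 4)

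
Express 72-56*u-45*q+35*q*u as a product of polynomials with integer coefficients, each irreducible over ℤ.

(5*q-8)*(7*u-9)

Group as (35*q*u-45*q) + (-56*u+72) = 5*q*(7*u-9) - 8*(7*u-9).
Both groups share the factor (7*u-9).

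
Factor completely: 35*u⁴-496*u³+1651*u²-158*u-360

Trying the rational-root candidates, u = 9 is a root, so (u-9) divides it; the quotient is 35*u³-181*u²+22*u+40.
Next, u = -2/5 is a root, so (5*u+2) is a factor; dividing leaves 7*u²-39*u+20.
The remaining quadratic factors as (u-5)(7*u-4).

(5*u+2)*(7*u-4)*(u-5)*(u-9)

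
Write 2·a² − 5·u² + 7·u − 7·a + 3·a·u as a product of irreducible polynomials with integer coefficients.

Group: 2·a·(a − u) + (5·u − 7)·(a − u); both groups contain (a − u).

(2·a + 5·u − 7)·(a − u)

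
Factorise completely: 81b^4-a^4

(3b-a)(3b+a)(9b^2+a^2)

(3b)⁴ − (a)⁴ = ((3b)² − (a)²)((3b)² + (a)²); the first factor splits again, the second (9b^2+a^2) is irreducible.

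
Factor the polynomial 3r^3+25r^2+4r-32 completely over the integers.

(3r+4)(r+8)(r-1)

Testing divisors of the constant over divisors of the leading coefficient, r = -4/3 is a root, so (3r+4) is a factor; dividing leaves r^2+7r-8.
The remaining quadratic factors as (r-1)(r+8).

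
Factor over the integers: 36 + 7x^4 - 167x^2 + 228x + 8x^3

(7x + 1)(x + 6)(x - 2)(x - 3)

Trying the rational-root candidates, x = -6 is a root, so (x + 6) divides it; the quotient is 7x^3 - 34x^2 + 37x + 6.
Next, x = -1/7 is a root, giving the factor (7x + 1) and quotient x^2 - 5x + 6.
The remaining quadratic factors as (x - 3)(x - 2).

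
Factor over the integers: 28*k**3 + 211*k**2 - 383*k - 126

By the rational root theorem, k = -9 is a root, giving the factor (k + 9) and quotient 28*k**2 - 41*k - 14.
The remaining quadratic factors as (4*k - 7)(7*k + 2).

(4*k - 7)*(7*k + 2)*(k + 9)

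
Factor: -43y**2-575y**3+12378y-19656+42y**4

(2y-9)(3y+14)(7y-13)(y-12)

Trying the rational-root candidates, y = 13/7 is a root, giving the factor (7y-13) and quotient 6y**3-71y**2-138y+1512.
Then y = -14/3 is a root, so (3y+14) divides it; the quotient is 2y**2-33y+108.
The remaining quadratic factors as (y-12)(2y-9).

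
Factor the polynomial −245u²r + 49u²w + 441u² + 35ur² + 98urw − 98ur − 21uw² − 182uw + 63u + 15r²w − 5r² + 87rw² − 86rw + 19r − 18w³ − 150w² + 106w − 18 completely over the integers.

−(7u − r − 6w + 2)(5r − w − 9)(7u + 3w − 1)

Group: 7u(−35ur + 7uw + 63u − 15rw + 5r + 3w² + 26w − 9) + (−r − 6w + 2)(−35ur + 7uw + 63u − 15rw + 5r + 3w² + 26w − 9); both groups contain (−35ur + 7uw + 63u − 15rw + 5r + 3w² + 26w − 9), so (7u − r − 6w + 2) is a factor with cofactor −35ur + 7uw + 63u − 15rw + 5r + 3w² + 26w − 9.
The cofactor groups again: −35ur + 7uw + 63u − 15rw + 5r + 3w² + 26w − 9 = −5r(7u + 3w − 1) + (w + 9)(7u + 3w − 1); both groups contain (7u + 3w − 1), giving −(5r − w − 9)(7u + 3w − 1).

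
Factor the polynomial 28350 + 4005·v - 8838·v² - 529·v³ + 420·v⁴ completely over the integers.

Among the possible rational roots, v = -9/5 is a root, giving the factor (5·v + 9) and quotient 84·v³ - 257·v² - 1305·v + 3150.
Continuing, v = -15/4 is a root, giving the factor (4·v + 15) and quotient 21·v² - 143·v + 210.
The remaining quadratic factors as (3·v - 14)(7·v - 15).

(3·v - 14)·(4·v + 15)·(5·v + 9)·(7·v - 15)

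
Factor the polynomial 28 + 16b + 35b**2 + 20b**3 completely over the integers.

(4b + 7)(5b**2 + 4)

Group as (20b**3 + 16b) + (35b**2 + 28) = 4b(5b**2 + 4) + 7(5b**2 + 4).
Both groups share the factor (5b**2 + 4).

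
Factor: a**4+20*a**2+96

(a**2+12)*(a**2+8)

Substitute u = a**2 to get a quadratic in u, then factor.
a**2+8 is irreducible over ℤ (always positive, so no real roots).
a**2+12 is irreducible over ℤ (always positive, so no real roots).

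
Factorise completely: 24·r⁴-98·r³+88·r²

2·r²·(3·r-4)·(4·r-11)

Pull out the common factor 2·r², then factor the remaining trinomial.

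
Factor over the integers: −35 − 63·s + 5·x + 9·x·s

Group as (9·x·s + 5·x) + (−63·s − 35) = x·(9·s + 5) − 7·(9·s + 5).
Both groups share the factor (9·s + 5).

(9·s + 5)·(x − 7)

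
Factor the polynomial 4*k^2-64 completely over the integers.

4*(k+4)*(k-4)

Every term has a factor of 4. Then k^2-16 = (k)² − (4)².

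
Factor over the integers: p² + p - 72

Two integers with product -72 and sum 1 are -8 and 9.

(p + 9)(p - 8)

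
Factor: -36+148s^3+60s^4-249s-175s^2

(2s-3)(5s+4)(6s+1)(s+3)

Trying the rational-root candidates, s = -3 is a root, so (s+3) is a factor; dividing leaves 60s^3-32s^2-79s-12.
Then s = -4/5 is a root, so (5s+4) divides it; the quotient is 12s^2-16s-3.
The remaining quadratic factors as (2s-3)(6s+1).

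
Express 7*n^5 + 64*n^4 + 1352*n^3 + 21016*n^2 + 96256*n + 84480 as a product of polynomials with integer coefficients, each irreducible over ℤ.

Among the possible rational roots, n = -8 is a root, so (n + 8) divides it; the quotient is 7*n^4 + 8*n^3 + 1288*n^2 + 10712*n + 10560.
Next, n = -6 is a root, so (n + 6) is a factor; dividing leaves 7*n^3 - 34*n^2 + 1492*n + 1760.
Next, n = -8/7 is a root, so (7*n + 8) is a factor; dividing leaves n^2 - 6*n + 220.
The quadratic n^2 - 6*n + 220 has discriminant -844 < 0 and is irreducible over ℤ.

(7*n + 8)*(n + 6)*(n + 8)*(n^2 - 6*n + 220)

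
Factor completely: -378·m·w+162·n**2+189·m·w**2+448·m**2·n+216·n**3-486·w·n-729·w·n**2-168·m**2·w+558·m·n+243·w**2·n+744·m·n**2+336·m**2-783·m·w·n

Group: 3·w·(-56·m**2+63·m·w-93·m·n+81·w·n-27·n**2) + (-8·n-6)·(-56·m**2+63·m·w-93·m·n+81·w·n-27·n**2); both groups contain (-56·m**2+63·m·w-93·m·n+81·w·n-27·n**2), so (3·w-8·n-6) is a factor with cofactor -56·m**2+63·m·w-93·m·n+81·w·n-27·n**2.
The cofactor groups again: -56·m**2+63·m·w-93·m·n+81·w·n-27·n**2 = -8·m·(7·m+9·n) + (9·w-3·n)·(7·m+9·n); both groups contain (7·m+9·n), giving -(8·m-9·w+3·n)·(7·m+9·n).

-(3·w-8·n-6)·(7·m+9·n)·(8·m-9·w+3·n)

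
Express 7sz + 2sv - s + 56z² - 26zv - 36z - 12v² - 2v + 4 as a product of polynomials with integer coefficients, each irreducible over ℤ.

Group: s(7z + 2v - 1) + (8z - 6v - 4)(7z + 2v - 1); both groups contain (7z + 2v - 1).

(7z + 2v - 1)(s + 8z - 6v - 4)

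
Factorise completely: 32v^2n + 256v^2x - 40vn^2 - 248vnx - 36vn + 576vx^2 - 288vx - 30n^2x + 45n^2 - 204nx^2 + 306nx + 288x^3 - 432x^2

Group: n(32v^2 - 40vn + 72vx - 36v - 30nx + 45n + 36x^2 - 54x) + 8x(32v^2 - 40vn + 72vx - 36v - 30nx + 45n + 36x^2 - 54x); both groups contain (32v^2 - 40vn + 72vx - 36v - 30nx + 45n + 36x^2 - 54x), so (n + 8x) is a factor with cofactor 32v^2 - 40vn + 72vx - 36v - 30nx + 45n + 36x^2 - 54x.
The cofactor groups again: 32v^2 - 40vn + 72vx - 36v - 30nx + 45n + 36x^2 - 54x = 8v(4v - 5n + 6x) + (6x - 9)(4v - 5n + 6x); both groups contain (4v - 5n + 6x), giving (8v + 6x - 9)(4v - 5n + 6x).

(4v - 5n + 6x)(8v + 6x - 9)(n + 8x)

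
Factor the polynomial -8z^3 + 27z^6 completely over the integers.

z^3(3z - 2)(9z^2 + 6z + 4)

Factor out z^3 first: what remains is 27z^3 - 8.
Recognize a difference of cubes with the parts 3z and 2.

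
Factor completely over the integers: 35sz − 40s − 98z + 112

(5s − 14)(7z − 8)

Group as (35sz − 40s) + (−98z + 112) = 5s(7z − 8) − 14(7z − 8).
Both groups share the factor (7z − 8).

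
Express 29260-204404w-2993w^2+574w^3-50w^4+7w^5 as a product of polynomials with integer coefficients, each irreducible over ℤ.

Trying the rational-root candidates, w = 14 is a root, so (w-14) divides it; the quotient is 7w^4+48w^3+1246w^2+14451w-2090.
Continuing, w = -10 is a root, giving the factor (w+10) and quotient 7w^3-22w^2+1466w-209.
Continuing, w = 1/7 is a root, so (7w-1) is a factor; dividing leaves w^2-3w+209.
The quadratic w^2-3w+209 has discriminant -827 < 0 and is irreducible over ℤ.

(7w-1)(w+10)(w-14)(w^2-3w+209)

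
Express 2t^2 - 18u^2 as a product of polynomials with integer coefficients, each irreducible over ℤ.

2(t + 3u)(t - 3u)

Every term has a factor of 2. Then t^2 - 9u^2 = (t)² − (3u)².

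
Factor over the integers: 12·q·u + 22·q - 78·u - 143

(2·q - 13)·(6·u + 11)

Group as (12·q·u + 22·q) + (-78·u - 143) = 2·q·(6·u + 11) - 13·(6·u + 11).
Both groups share the factor (6·u + 11).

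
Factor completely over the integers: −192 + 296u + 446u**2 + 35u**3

Trying the rational-root candidates, u = 2/5 is a root, so (5u − 2) is a factor; dividing leaves 7u**2 + 92u + 96.
The remaining quadratic factors as (7u + 8)(u + 12).

(5u − 2)(7u + 8)(u + 12)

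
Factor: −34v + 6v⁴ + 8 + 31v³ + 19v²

Testing divisors of the constant over divisors of the leading coefficient, v = 1/2 is a root, giving the factor (2v − 1) and quotient 3v³ + 17v² + 18v − 8.
Continuing, v = −4 is a root, so (v + 4) is a factor; dividing leaves 3v² + 5v − 2.
The remaining quadratic factors as (3v − 1)(v + 2).

(2v − 1)(3v − 1)(v + 2)(v + 4)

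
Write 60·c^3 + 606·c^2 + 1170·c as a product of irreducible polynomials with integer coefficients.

6·c·(2·c + 15)·(5·c + 13)

Pull out the common factor 6·c, then factor the remaining trinomial.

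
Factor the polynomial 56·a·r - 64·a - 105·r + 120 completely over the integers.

Group as (56·a·r - 64·a) + (-105·r + 120) = 8·a·(7·r - 8) - 15·(7·r - 8).
Both groups share the factor (7·r - 8).

(7·r - 8)·(8·a - 15)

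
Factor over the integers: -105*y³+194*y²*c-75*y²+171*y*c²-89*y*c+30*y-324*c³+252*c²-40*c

-(3*y-4*c)*(5*y-9*c+5)*(7*y+9*c-2)

Group: 3*y*(-35*y²+18*y*c-25*y+81*c²-63*c+10) - 4*c*(-35*y²+18*y*c-25*y+81*c²-63*c+10); both groups contain (-35*y²+18*y*c-25*y+81*c²-63*c+10), so (3*y-4*c) is a factor with cofactor -35*y²+18*y*c-25*y+81*c²-63*c+10.
The cofactor groups again: -35*y²+18*y*c-25*y+81*c²-63*c+10 = -5*y*(7*y+9*c-2) + (9*c-5)*(7*y+9*c-2); both groups contain (7*y+9*c-2), giving -(5*y-9*c+5)*(7*y+9*c-2).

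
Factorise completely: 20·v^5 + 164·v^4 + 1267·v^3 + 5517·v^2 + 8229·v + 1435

(2·v + 5)·(2·v + 7)·(5·v + 1)·(v^2 + 2·v + 41)

Testing divisors of the constant over divisors of the leading coefficient, v = -5/2 is a root, so (2·v + 5) is a factor; dividing leaves 10·v^4 + 57·v^3 + 491·v^2 + 1531·v + 287.
Then v = -1/5 is a root, giving the factor (5·v + 1) and quotient 2·v^3 + 11·v^2 + 96·v + 287.
Continuing, v = -7/2 is a root, giving the factor (2·v + 7) and quotient v^2 + 2·v + 41.
The quadratic v^2 + 2·v + 41 has discriminant -160 < 0 and is irreducible over ℤ.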